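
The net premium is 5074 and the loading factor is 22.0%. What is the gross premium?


Gross = net * (1 + loading)
= 5074 * (1 + 0.22)
= 5074 * 1.22
= 6190.28


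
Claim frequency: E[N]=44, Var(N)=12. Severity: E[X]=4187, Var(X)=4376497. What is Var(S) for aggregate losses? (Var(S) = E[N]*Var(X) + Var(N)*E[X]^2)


Var(S) = E[N]*Var(X) + Var(N)*E[X]^2
= 44*4376497 + 12*4187^2
= 192565868 + 210371628
= 4.0294e+08


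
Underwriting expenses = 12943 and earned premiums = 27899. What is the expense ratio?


Expense ratio = expenses / premiums
= 12943 / 27899
= 0.4639


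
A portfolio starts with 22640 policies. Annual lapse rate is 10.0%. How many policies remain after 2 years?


remaining = initial * (1 - lapse)^years
= 22640 * (1 - 0.1)^2
= 22640 * 0.81
= 18338.4


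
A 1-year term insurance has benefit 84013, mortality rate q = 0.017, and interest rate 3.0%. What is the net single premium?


NSP = benefit * q * v
v = 1/(1+i) = 0.970874
NSP = 84013 * 0.017 * 0.970874
= 1386.6223


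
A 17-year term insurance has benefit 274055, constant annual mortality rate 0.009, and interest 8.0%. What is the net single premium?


NSP = benefit * sum_{k=0}^{n-1} k_p_x * q * v^(k+1)
With constant q=0.009, v=0.925926
Sum = 0.077687
NSP = 274055 * 0.077687
= 21290.4182


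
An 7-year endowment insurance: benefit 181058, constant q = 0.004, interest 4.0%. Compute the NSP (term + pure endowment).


Term component = 4297.7614
Pure endowment = 7_p_x * v^7 * benefit = 0.972334 * 0.759918 * 181058 = 133782.6248
NSP = 138080.3862


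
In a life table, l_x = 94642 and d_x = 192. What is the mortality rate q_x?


q_x = d_x / l_x
= 192 / 94642
= 0.002


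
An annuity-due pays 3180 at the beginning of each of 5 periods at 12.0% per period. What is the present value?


PV_due = PMT * (1-(1+i)^(-n))/i * (1+i)
PV_immediate = 11463.1883
PV_due = 11463.1883 * 1.12
= 12838.7709


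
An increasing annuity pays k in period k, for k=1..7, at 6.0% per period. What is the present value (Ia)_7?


(Ia)_n = sum_{k=1}^{n} k * v^k, v = 1/(1+i)
v = 0.943396
Sum computed term by term:
(Ia)_7 = 21.0321


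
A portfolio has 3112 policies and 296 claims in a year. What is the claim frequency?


frequency = claims / policies
= 296 / 3112
= 0.0951


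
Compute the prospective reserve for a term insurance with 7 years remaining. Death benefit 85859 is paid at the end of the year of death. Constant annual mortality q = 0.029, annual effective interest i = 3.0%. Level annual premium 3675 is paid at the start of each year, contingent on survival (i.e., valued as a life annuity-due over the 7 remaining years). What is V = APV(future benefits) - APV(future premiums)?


v = 1/(1+i) = 0.970874
APV(future benefits) per unit = sum_{k=0}^{6} k_p_x * q * v^(k+1) = 0.166273
APV(future benefits) = 85859 * 0.166273 = 14276.0669
Life annuity-due factor ä_{x:7} = sum_{k=0}^{6} k_p_x * v^k = 5.905572
APV(future premiums) = 3675 * 5.905572 = 21702.9774
V = 14276.0669 - 21702.9774
= -7426.9105


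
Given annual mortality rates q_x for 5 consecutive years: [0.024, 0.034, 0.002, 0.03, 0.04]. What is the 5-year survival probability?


p_k = 1 - q_k for each year
Survival = product of (1 - q_k)
= 0.976 * 0.966 * 0.998 * 0.97 * 0.96
= 0.8762


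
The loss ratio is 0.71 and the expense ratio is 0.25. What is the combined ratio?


Combined ratio = loss ratio + expense ratio
= 0.71 + 0.25
= 0.96


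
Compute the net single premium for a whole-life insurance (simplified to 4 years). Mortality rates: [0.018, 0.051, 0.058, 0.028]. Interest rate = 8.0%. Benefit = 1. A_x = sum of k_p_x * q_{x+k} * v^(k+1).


v = 0.925926
Year 0: k_p_x=1.0, q=0.018, term=0.016667
Year 1: k_p_x=0.982, q=0.051, term=0.042937
Year 2: k_p_x=0.931918, q=0.058, term=0.042908
Year 3: k_p_x=0.877867, q=0.028, term=0.018067
A_x = 0.1206


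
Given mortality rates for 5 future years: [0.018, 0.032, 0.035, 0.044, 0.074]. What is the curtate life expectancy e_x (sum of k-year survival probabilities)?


e_x = sum_{k=1}^{n} k_p_x
k_p_x values:
  1_p_x = 0.982
  2_p_x = 0.950576
  3_p_x = 0.917306
  4_p_x = 0.876944
  5_p_x = 0.81205
e_x = 4.5389


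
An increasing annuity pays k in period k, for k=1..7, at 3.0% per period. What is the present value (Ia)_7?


(Ia)_n = sum_{k=1}^{n} k * v^k, v = 1/(1+i)
v = 0.970874
Sum computed term by term:
(Ia)_7 = 24.185


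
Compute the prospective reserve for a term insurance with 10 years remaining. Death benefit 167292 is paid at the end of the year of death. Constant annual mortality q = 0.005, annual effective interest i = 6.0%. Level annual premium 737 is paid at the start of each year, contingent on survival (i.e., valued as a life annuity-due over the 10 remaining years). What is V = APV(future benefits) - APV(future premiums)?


v = 1/(1+i) = 0.943396
APV(future benefits) per unit = sum_{k=0}^{9} k_p_x * q * v^(k+1) = 0.03607
APV(future benefits) = 167292 * 0.03607 = 6034.159
Life annuity-due factor ä_{x:10} = sum_{k=0}^{9} k_p_x * v^k = 7.64676
APV(future premiums) = 737 * 7.64676 = 5635.6618
V = 6034.159 - 5635.6618
= 398.4972


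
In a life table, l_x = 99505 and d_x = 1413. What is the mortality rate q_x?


q_x = d_x / l_x
= 1413 / 99505
= 0.0142


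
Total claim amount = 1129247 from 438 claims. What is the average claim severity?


severity = total / number
= 1129247 / 438
= 2578.1895


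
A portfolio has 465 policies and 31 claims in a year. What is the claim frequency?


frequency = claims / policies
= 31 / 465
= 0.0667


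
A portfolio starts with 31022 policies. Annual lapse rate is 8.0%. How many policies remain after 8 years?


remaining = initial * (1 - lapse)^years
= 31022 * (1 - 0.08)^8
= 31022 * 0.513219
= 15921.0759


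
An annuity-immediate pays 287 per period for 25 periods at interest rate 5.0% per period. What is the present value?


PV = PMT * (1 - (1+i)^(-n)) / i
= 287 * (1 - (1+0.05)^(-25)) / 0.05
= 287 * (1 - 0.295303) / 0.05
= 287 * 14.093945
= 4044.9621


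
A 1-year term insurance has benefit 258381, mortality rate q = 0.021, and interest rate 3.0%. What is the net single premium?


NSP = benefit * q * v
v = 1/(1+i) = 0.970874
NSP = 258381 * 0.021 * 0.970874
= 5267.9621


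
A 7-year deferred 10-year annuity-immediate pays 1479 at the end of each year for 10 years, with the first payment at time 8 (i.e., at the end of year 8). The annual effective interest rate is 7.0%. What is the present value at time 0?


PV at time 7 of the 10-year annuity-immediate:
a_n = 1479 * (1-(1+0.07)^(-10))/0.07 = 10387.8771
Discount back 7 years to time 0:
PV = 10387.8771 * (1+0.07)^(-7)
= 10387.8771 * 0.62275
= 6469.0478


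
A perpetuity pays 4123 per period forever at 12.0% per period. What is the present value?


PV = PMT / i
= 4123 / 0.12
= 34358.3333


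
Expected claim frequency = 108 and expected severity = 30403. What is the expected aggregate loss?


E[S] = E[N] * E[X]
= 108 * 30403
= 3.2835e+06


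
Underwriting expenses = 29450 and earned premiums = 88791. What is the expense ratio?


Expense ratio = expenses / premiums
= 29450 / 88791
= 0.3317


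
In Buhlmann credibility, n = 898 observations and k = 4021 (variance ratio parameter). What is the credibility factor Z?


Z = n / (n + k)
= 898 / (898 + 4021)
= 898 / 4919
= 0.1826


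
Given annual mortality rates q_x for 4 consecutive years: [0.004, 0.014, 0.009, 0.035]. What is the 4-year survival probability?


p_k = 1 - q_k for each year
Survival = product of (1 - q_k)
= 0.996 * 0.986 * 0.991 * 0.965
= 0.9392


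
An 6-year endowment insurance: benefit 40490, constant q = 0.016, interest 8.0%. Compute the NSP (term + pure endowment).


Term component = 2888.002
Pure endowment = 6_p_x * v^6 * benefit = 0.907759 * 0.63017 * 40490 = 23161.9881
NSP = 26049.9901


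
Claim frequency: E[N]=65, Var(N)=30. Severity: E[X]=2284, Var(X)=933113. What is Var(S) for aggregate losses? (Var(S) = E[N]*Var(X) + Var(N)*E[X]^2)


Var(S) = E[N]*Var(X) + Var(N)*E[X]^2
= 65*933113 + 30*2284^2
= 60652345 + 156499680
= 2.1715e+08


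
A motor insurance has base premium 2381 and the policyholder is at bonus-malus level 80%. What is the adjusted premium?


adjusted = base * BM_level / 100
= 2381 * 80 / 100
= 2381 * 0.8
= 1904.8


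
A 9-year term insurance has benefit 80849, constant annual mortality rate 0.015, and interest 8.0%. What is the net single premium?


NSP = benefit * sum_{k=0}^{n-1} k_p_x * q * v^(k+1)
With constant q=0.015, v=0.925926
Sum = 0.088953
NSP = 80849 * 0.088953
= 7191.7905


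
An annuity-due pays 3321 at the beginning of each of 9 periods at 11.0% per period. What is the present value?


PV_due = PMT * (1-(1+i)^(-n))/i * (1+i)
PV_immediate = 18388.5349
PV_due = 18388.5349 * 1.11
= 20411.2737


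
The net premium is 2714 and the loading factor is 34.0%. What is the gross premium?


Gross = net * (1 + loading)
= 2714 * (1 + 0.34)
= 2714 * 1.34
= 3636.76


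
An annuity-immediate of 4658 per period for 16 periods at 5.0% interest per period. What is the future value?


FV = PMT * ((1+i)^n - 1) / i
= 4658 * ((1.05)^16 - 1) / 0.05
= 4658 * (2.182875 - 1) / 0.05
= 110196.5967


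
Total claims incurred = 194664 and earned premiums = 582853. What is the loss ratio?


Loss ratio = claims / premiums
= 194664 / 582853
= 0.334


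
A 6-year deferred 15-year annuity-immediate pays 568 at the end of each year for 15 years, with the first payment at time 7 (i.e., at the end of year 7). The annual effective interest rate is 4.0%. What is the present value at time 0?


PV at time 6 of the 15-year annuity-immediate:
a_n = 568 * (1-(1+0.04)^(-15))/0.04 = 6315.2441
Discount back 6 years to time 0:
PV = 6315.2441 * (1+0.04)^(-6)
= 6315.2441 * 0.790315
= 4991.0291


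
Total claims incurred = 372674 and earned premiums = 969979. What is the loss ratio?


Loss ratio = claims / premiums
= 372674 / 969979
= 0.3842


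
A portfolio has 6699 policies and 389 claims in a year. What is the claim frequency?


frequency = claims / policies
= 389 / 6699
= 0.0581


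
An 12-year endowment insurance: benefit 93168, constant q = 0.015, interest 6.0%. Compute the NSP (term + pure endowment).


Term component = 10909.2641
Pure endowment = 12_p_x * v^12 * benefit = 0.834132 * 0.496969 * 93168 = 38621.6795
NSP = 49530.9436


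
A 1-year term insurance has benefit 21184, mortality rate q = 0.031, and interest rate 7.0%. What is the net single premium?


NSP = benefit * q * v
v = 1/(1+i) = 0.934579
NSP = 21184 * 0.031 * 0.934579
= 613.7421


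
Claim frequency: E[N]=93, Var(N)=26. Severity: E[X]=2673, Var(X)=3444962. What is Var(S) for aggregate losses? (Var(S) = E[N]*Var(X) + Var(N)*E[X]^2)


Var(S) = E[N]*Var(X) + Var(N)*E[X]^2
= 93*3444962 + 26*2673^2
= 320381466 + 185768154
= 5.0615e+08


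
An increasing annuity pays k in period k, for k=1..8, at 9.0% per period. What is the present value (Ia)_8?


(Ia)_n = sum_{k=1}^{n} k * v^k, v = 1/(1+i)
v = 0.917431
Sum computed term by term:
(Ia)_8 = 22.4225


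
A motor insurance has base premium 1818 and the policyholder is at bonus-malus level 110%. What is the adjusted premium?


adjusted = base * BM_level / 100
= 1818 * 110 / 100
= 1818 * 1.1
= 1999.8


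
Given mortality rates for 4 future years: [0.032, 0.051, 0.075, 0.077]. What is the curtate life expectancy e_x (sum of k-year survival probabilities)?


e_x = sum_{k=1}^{n} k_p_x
k_p_x values:
  1_p_x = 0.968
  2_p_x = 0.918632
  3_p_x = 0.849735
  4_p_x = 0.784305
e_x = 3.5207


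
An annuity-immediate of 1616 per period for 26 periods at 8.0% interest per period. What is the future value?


FV = PMT * ((1+i)^n - 1) / i
= 1616 * ((1.08)^26 - 1) / 0.08
= 1616 * (7.396353 - 1) / 0.08
= 129206.3349


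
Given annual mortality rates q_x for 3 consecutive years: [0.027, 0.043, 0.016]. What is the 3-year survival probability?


p_k = 1 - q_k for each year
Survival = product of (1 - q_k)
= 0.973 * 0.957 * 0.984
= 0.9163


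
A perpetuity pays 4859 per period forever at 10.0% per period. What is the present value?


PV = PMT / i
= 4859 / 0.1
= 48590.0


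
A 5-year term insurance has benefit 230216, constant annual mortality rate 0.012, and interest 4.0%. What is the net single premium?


NSP = benefit * sum_{k=0}^{n-1} k_p_x * q * v^(k+1)
With constant q=0.012, v=0.961538
Sum = 0.052204
NSP = 230216 * 0.052204
= 12018.2879


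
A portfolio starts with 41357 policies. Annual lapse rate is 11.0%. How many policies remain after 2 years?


remaining = initial * (1 - lapse)^years
= 41357 * (1 - 0.11)^2
= 41357 * 0.7921
= 32758.8797


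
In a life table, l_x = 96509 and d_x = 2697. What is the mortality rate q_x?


q_x = d_x / l_x
= 2697 / 96509
= 0.0279


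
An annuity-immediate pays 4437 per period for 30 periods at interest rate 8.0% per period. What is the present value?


PV = PMT * (1 - (1+i)^(-n)) / i
= 4437 * (1 - (1+0.08)^(-30)) / 0.08
= 4437 * (1 - 0.099377) / 0.08
= 4437 * 11.257783
= 49950.7847


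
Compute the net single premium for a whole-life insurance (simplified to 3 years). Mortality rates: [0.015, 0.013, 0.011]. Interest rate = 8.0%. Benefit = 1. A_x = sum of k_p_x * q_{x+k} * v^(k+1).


v = 0.925926
Year 0: k_p_x=1.0, q=0.015, term=0.013889
Year 1: k_p_x=0.985, q=0.013, term=0.010978
Year 2: k_p_x=0.972195, q=0.011, term=0.008489
A_x = 0.0334


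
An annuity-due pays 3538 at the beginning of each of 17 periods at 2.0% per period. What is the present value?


PV_due = PMT * (1-(1+i)^(-n))/i * (1+i)
PV_immediate = 50564.6427
PV_due = 50564.6427 * 1.02
= 51575.9356


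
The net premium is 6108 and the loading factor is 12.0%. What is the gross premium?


Gross = net * (1 + loading)
= 6108 * (1 + 0.12)
= 6108 * 1.12
= 6840.96


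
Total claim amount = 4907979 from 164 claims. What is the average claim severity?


severity = total / number
= 4907979 / 164
= 29926.7012


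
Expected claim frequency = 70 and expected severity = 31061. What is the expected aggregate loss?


E[S] = E[N] * E[X]
= 70 * 31061
= 2.1743e+06


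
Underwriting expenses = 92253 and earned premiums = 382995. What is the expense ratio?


Expense ratio = expenses / premiums
= 92253 / 382995
= 0.2409


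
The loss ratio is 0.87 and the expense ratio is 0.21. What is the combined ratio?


Combined ratio = loss ratio + expense ratio
= 0.87 + 0.21
= 1.08


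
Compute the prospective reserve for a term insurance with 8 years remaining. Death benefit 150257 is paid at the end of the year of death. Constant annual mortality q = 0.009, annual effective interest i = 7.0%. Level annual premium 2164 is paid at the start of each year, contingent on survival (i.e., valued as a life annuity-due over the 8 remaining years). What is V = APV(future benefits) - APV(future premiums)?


v = 1/(1+i) = 0.934579
APV(future benefits) per unit = sum_{k=0}^{7} k_p_x * q * v^(k+1) = 0.052245
APV(future benefits) = 150257 * 0.052245 = 7850.2463
Life annuity-due factor ä_{x:8} = sum_{k=0}^{7} k_p_x * v^k = 6.211405
APV(future premiums) = 2164 * 6.211405 = 13441.4801
V = 7850.2463 - 13441.4801
= -5591.2338


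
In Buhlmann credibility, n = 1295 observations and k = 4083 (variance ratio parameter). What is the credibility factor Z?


Z = n / (n + k)
= 1295 / (1295 + 4083)
= 1295 / 5378
= 0.2408


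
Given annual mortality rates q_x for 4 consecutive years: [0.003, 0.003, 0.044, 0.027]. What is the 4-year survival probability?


p_k = 1 - q_k for each year
Survival = product of (1 - q_k)
= 0.997 * 0.997 * 0.956 * 0.973
= 0.9246


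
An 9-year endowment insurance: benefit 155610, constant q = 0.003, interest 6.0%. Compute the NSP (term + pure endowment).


Term component = 3141.0424
Pure endowment = 9_p_x * v^9 * benefit = 0.973322 * 0.591898 * 155610 = 89648.1104
NSP = 92789.1528


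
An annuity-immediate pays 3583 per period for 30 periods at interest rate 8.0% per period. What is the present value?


PV = PMT * (1 - (1+i)^(-n)) / i
= 3583 * (1 - (1+0.08)^(-30)) / 0.08
= 3583 * (1 - 0.099377) / 0.08
= 3583 * 11.257783
= 40336.6377


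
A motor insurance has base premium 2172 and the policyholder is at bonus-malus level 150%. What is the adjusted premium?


adjusted = base * BM_level / 100
= 2172 * 150 / 100
= 2172 * 1.5
= 3258.0


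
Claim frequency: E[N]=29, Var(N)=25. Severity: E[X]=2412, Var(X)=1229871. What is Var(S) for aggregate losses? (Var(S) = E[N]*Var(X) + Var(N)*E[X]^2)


Var(S) = E[N]*Var(X) + Var(N)*E[X]^2
= 29*1229871 + 25*2412^2
= 35666259 + 145443600
= 1.8111e+08


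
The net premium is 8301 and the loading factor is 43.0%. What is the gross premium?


Gross = net * (1 + loading)
= 8301 * (1 + 0.43)
= 8301 * 1.43
= 11870.43


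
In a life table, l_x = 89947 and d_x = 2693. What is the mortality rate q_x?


q_x = d_x / l_x
= 2693 / 89947
= 0.0299


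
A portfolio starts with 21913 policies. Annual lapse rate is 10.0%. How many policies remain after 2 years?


remaining = initial * (1 - lapse)^years
= 21913 * (1 - 0.1)^2
= 21913 * 0.81
= 17749.53


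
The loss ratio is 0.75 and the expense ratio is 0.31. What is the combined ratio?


Combined ratio = loss ratio + expense ratio
= 0.75 + 0.31
= 1.06


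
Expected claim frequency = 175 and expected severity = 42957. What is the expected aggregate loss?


E[S] = E[N] * E[X]
= 175 * 42957
= 7.5175e+06


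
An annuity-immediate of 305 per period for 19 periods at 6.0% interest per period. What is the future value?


FV = PMT * ((1+i)^n - 1) / i
= 305 * ((1.06)^19 - 1) / 0.06
= 305 * (3.0256 - 1) / 0.06
= 10296.7975


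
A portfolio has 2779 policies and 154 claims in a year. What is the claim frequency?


frequency = claims / policies
= 154 / 2779
= 0.0554


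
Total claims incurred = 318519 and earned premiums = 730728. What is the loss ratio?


Loss ratio = claims / premiums
= 318519 / 730728
= 0.4359


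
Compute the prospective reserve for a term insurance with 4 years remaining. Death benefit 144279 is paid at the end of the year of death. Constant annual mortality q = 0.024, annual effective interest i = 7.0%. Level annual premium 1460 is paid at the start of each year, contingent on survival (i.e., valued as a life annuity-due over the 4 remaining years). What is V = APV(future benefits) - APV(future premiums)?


v = 1/(1+i) = 0.934579
APV(future benefits) per unit = sum_{k=0}^{3} k_p_x * q * v^(k+1) = 0.078574
APV(future benefits) = 144279 * 0.078574 = 11336.5755
Life annuity-due factor ä_{x:4} = sum_{k=0}^{3} k_p_x * v^k = 3.50309
APV(future premiums) = 1460 * 3.50309 = 5114.5114
V = 11336.5755 - 5114.5114
= 6222.0641


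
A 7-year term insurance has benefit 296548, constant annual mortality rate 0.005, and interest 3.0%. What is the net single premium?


NSP = benefit * sum_{k=0}^{n-1} k_p_x * q * v^(k+1)
With constant q=0.005, v=0.970874
Sum = 0.030706
NSP = 296548 * 0.030706
= 9105.8604


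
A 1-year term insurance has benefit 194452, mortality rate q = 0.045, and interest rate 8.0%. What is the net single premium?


NSP = benefit * q * v
v = 1/(1+i) = 0.925926
NSP = 194452 * 0.045 * 0.925926
= 8102.1667


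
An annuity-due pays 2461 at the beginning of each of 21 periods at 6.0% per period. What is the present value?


PV_due = PMT * (1-(1+i)^(-n))/i * (1+i)
PV_immediate = 28951.3926
PV_due = 28951.3926 * 1.06
= 30688.4761


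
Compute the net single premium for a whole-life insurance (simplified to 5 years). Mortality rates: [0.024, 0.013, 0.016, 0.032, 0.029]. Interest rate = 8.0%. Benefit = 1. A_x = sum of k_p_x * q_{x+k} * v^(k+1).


v = 0.925926
Year 0: k_p_x=1.0, q=0.024, term=0.022222
Year 1: k_p_x=0.976, q=0.013, term=0.010878
Year 2: k_p_x=0.963312, q=0.016, term=0.012235
Year 3: k_p_x=0.947899, q=0.032, term=0.022295
Year 4: k_p_x=0.917566, q=0.029, term=0.01811
A_x = 0.0857


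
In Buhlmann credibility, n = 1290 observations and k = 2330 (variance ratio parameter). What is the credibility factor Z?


Z = n / (n + k)
= 1290 / (1290 + 2330)
= 1290 / 3620
= 0.3564


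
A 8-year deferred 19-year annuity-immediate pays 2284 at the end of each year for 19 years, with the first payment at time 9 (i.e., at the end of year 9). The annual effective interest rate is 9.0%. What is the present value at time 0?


PV at time 8 of the 19-year annuity-immediate:
a_n = 2284 * (1-(1+0.09)^(-19))/0.09 = 20442.0622
Discount back 8 years to time 0:
PV = 20442.0622 * (1+0.09)^(-8)
= 20442.0622 * 0.501866
= 10259.1817


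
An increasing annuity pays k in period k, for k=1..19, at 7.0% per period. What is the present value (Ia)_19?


(Ia)_n = sum_{k=1}^{n} k * v^k, v = 1/(1+i)
v = 0.934579
Sum computed term by term:
(Ia)_19 = 82.9347


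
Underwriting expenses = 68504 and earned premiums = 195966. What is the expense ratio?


Expense ratio = expenses / premiums
= 68504 / 195966
= 0.3496


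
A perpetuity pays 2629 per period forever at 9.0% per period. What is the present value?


PV = PMT / i
= 2629 / 0.09
= 29211.1111


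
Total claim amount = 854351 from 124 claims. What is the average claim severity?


severity = total / number
= 854351 / 124
= 6889.9274


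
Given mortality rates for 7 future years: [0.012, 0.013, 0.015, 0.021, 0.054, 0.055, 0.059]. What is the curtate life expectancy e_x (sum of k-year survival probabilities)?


e_x = sum_{k=1}^{n} k_p_x
k_p_x values:
  1_p_x = 0.988
  2_p_x = 0.975156
  3_p_x = 0.960529
  4_p_x = 0.940358
  5_p_x = 0.889578
  6_p_x = 0.840651
  7_p_x = 0.791053
e_x = 6.3853


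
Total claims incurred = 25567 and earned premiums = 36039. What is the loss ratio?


Loss ratio = claims / premiums
= 25567 / 36039
= 0.7094


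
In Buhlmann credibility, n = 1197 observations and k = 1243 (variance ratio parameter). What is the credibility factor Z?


Z = n / (n + k)
= 1197 / (1197 + 1243)
= 1197 / 2440
= 0.4906


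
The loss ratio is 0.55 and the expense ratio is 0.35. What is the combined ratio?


Combined ratio = loss ratio + expense ratio
= 0.55 + 0.35
= 0.9


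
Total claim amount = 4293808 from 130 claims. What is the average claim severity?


severity = total / number
= 4293808 / 130
= 33029.2923


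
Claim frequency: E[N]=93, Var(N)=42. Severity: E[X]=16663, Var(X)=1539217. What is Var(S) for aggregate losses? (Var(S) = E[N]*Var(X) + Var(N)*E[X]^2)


Var(S) = E[N]*Var(X) + Var(N)*E[X]^2
= 93*1539217 + 42*16663^2
= 143147181 + 11661533898
= 1.1805e+10


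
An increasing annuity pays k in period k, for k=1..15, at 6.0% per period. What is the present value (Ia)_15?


(Ia)_n = sum_{k=1}^{n} k * v^k, v = 1/(1+i)
v = 0.943396
Sum computed term by term:
(Ia)_15 = 67.2668


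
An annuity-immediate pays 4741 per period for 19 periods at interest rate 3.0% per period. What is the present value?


PV = PMT * (1 - (1+i)^(-n)) / i
= 4741 * (1 - (1+0.03)^(-19)) / 0.03
= 4741 * (1 - 0.570286) / 0.03
= 4741 * 14.323799
= 67909.1316


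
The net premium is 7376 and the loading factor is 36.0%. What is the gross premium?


Gross = net * (1 + loading)
= 7376 * (1 + 0.36)
= 7376 * 1.36
= 10031.36


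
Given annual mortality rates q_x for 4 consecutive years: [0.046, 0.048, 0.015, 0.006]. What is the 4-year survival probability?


p_k = 1 - q_k for each year
Survival = product of (1 - q_k)
= 0.954 * 0.952 * 0.985 * 0.994
= 0.8892


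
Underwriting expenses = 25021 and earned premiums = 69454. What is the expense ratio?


Expense ratio = expenses / premiums
= 25021 / 69454
= 0.3603


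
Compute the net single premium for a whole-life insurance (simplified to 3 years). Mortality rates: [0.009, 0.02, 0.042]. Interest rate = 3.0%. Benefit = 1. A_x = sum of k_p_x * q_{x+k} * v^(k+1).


v = 0.970874
Year 0: k_p_x=1.0, q=0.009, term=0.008738
Year 1: k_p_x=0.991, q=0.02, term=0.018682
Year 2: k_p_x=0.97118, q=0.042, term=0.037328
A_x = 0.0647


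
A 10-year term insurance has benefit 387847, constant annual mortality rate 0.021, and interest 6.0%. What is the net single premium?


NSP = benefit * sum_{k=0}^{n-1} k_p_x * q * v^(k+1)
With constant q=0.021, v=0.943396
Sum = 0.142174
NSP = 387847 * 0.142174
= 55141.726


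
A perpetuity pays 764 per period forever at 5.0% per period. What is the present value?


PV = PMT / i
= 764 / 0.05
= 15280.0


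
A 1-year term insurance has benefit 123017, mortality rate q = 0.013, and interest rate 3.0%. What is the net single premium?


NSP = benefit * q * v
v = 1/(1+i) = 0.970874
NSP = 123017 * 0.013 * 0.970874
= 1552.6417


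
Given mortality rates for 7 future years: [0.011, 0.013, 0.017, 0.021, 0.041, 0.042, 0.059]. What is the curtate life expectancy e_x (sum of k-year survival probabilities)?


e_x = sum_{k=1}^{n} k_p_x
k_p_x values:
  1_p_x = 0.989
  2_p_x = 0.976143
  3_p_x = 0.959549
  4_p_x = 0.939398
  5_p_x = 0.900883
  6_p_x = 0.863046
  7_p_x = 0.812126
e_x = 6.4401


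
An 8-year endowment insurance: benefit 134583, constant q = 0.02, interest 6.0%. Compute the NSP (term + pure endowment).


Term component = 15686.347
Pure endowment = 8_p_x * v^8 * benefit = 0.850763 * 0.627412 * 134583 = 71837.6122
NSP = 87523.9591


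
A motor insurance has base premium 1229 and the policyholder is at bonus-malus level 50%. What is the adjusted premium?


adjusted = base * BM_level / 100
= 1229 * 50 / 100
= 1229 * 0.5
= 614.5


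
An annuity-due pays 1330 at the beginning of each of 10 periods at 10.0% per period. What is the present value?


PV_due = PMT * (1-(1+i)^(-n))/i * (1+i)
PV_immediate = 8172.2743
PV_due = 8172.2743 * 1.1
= 8989.5017


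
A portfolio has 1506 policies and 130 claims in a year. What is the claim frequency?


frequency = claims / policies
= 130 / 1506
= 0.0863


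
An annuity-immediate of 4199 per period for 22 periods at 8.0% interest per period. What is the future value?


FV = PMT * ((1+i)^n - 1) / i
= 4199 * ((1.08)^22 - 1) / 0.08
= 4199 * (5.43654 - 1) / 0.08
= 232862.9149


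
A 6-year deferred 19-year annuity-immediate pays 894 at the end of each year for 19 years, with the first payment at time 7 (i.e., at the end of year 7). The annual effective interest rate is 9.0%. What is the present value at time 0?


PV at time 6 of the 19-year annuity-immediate:
a_n = 894 * (1-(1+0.09)^(-19))/0.09 = 8001.4026
Discount back 6 years to time 0:
PV = 8001.4026 * (1+0.09)^(-6)
= 8001.4026 * 0.596267
= 4770.9749


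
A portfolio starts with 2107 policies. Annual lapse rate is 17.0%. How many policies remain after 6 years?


remaining = initial * (1 - lapse)^years
= 2107 * (1 - 0.17)^6
= 2107 * 0.32694
= 688.8634


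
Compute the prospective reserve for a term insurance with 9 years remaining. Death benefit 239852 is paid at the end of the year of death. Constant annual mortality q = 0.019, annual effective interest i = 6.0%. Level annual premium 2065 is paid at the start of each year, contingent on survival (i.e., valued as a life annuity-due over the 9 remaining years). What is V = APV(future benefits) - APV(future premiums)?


v = 1/(1+i) = 0.943396
APV(future benefits) per unit = sum_{k=0}^{8} k_p_x * q * v^(k+1) = 0.120723
APV(future benefits) = 239852 * 0.120723 = 28955.7582
Life annuity-due factor ä_{x:9} = sum_{k=0}^{8} k_p_x * v^k = 6.735097
APV(future premiums) = 2065 * 6.735097 = 13907.9755
V = 28955.7582 - 13907.9755
= 15047.7827


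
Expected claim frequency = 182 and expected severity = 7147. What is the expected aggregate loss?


E[S] = E[N] * E[X]
= 182 * 7147
= 1.3008e+06


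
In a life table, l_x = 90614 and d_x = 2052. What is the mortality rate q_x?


q_x = d_x / l_x
= 2052 / 90614
= 0.0226


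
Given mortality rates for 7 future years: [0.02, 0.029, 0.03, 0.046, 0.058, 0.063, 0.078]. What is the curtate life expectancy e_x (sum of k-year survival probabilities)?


e_x = sum_{k=1}^{n} k_p_x
k_p_x values:
  1_p_x = 0.98
  2_p_x = 0.95158
  3_p_x = 0.923033
  4_p_x = 0.880573
  5_p_x = 0.8295
  6_p_x = 0.777241
  7_p_x = 0.716617
e_x = 6.0585


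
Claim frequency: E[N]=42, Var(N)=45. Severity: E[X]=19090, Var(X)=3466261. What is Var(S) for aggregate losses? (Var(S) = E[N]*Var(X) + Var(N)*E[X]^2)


Var(S) = E[N]*Var(X) + Var(N)*E[X]^2
= 42*3466261 + 45*19090^2
= 145582962 + 16399264500
= 1.6545e+10


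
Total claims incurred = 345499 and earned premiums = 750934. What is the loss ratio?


Loss ratio = claims / premiums
= 345499 / 750934
= 0.4601


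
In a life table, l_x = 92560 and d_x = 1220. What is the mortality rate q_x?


q_x = d_x / l_x
= 1220 / 92560
= 0.0132


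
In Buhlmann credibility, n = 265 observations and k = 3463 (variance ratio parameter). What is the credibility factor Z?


Z = n / (n + k)
= 265 / (265 + 3463)
= 265 / 3728
= 0.0711


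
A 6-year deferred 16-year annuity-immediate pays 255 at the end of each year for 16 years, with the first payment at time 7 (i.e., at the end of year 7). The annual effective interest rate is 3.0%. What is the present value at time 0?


PV at time 6 of the 16-year annuity-immediate:
a_n = 255 * (1-(1+0.03)^(-16))/0.03 = 3203.081
Discount back 6 years to time 0:
PV = 3203.081 * (1+0.03)^(-6)
= 3203.081 * 0.837484
= 2682.5299


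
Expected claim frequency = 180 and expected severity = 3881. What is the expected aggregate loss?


E[S] = E[N] * E[X]
= 180 * 3881
= 698580


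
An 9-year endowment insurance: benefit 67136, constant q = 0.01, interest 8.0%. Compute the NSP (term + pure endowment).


Term component = 4050.6427
Pure endowment = 9_p_x * v^9 * benefit = 0.913517 * 0.500249 * 67136 = 30680.2161
NSP = 34730.8587


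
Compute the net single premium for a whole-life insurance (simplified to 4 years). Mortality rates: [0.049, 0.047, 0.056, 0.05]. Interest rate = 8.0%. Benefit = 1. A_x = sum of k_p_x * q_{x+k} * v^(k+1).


v = 0.925926
Year 0: k_p_x=1.0, q=0.049, term=0.04537
Year 1: k_p_x=0.951, q=0.047, term=0.03832
Year 2: k_p_x=0.906303, q=0.056, term=0.040289
Year 3: k_p_x=0.85555, q=0.05, term=0.031443
A_x = 0.1554


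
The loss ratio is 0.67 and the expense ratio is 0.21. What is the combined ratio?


Combined ratio = loss ratio + expense ratio
= 0.67 + 0.21
= 0.88


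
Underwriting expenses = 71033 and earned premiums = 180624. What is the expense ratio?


Expense ratio = expenses / premiums
= 71033 / 180624
= 0.3933


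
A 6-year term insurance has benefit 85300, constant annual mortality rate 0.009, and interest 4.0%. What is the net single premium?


NSP = benefit * sum_{k=0}^{n-1} k_p_x * q * v^(k+1)
With constant q=0.009, v=0.961538
Sum = 0.046178
NSP = 85300 * 0.046178
= 3938.9852


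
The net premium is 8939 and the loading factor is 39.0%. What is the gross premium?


Gross = net * (1 + loading)
= 8939 * (1 + 0.39)
= 8939 * 1.39
= 12425.21


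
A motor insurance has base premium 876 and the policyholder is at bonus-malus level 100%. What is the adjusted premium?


adjusted = base * BM_level / 100
= 876 * 100 / 100
= 876 * 1.0
= 876.0


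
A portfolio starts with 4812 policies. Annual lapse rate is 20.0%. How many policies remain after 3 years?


remaining = initial * (1 - lapse)^years
= 4812 * (1 - 0.2)^3
= 4812 * 0.512
= 2463.744


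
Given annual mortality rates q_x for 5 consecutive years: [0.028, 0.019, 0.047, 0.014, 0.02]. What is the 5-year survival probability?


p_k = 1 - q_k for each year
Survival = product of (1 - q_k)
= 0.972 * 0.981 * 0.953 * 0.986 * 0.98
= 0.8781


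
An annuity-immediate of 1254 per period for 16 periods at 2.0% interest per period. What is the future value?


FV = PMT * ((1+i)^n - 1) / i
= 1254 * ((1.02)^16 - 1) / 0.02
= 1254 * (1.372786 - 1) / 0.02
= 23373.6637


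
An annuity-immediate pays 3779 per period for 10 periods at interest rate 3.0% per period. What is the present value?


PV = PMT * (1 - (1+i)^(-n)) / i
= 3779 * (1 - (1+0.03)^(-10)) / 0.03
= 3779 * (1 - 0.744094) / 0.03
= 3779 * 8.530203
= 32235.6365


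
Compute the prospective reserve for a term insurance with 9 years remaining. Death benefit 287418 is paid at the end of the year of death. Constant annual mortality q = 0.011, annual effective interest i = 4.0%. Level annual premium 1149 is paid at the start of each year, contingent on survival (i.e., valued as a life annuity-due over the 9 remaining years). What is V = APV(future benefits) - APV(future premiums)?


v = 1/(1+i) = 0.961538
APV(future benefits) per unit = sum_{k=0}^{8} k_p_x * q * v^(k+1) = 0.078507
APV(future benefits) = 287418 * 0.078507 = 22564.2724
Life annuity-due factor ä_{x:9} = sum_{k=0}^{8} k_p_x * v^k = 7.422463
APV(future premiums) = 1149 * 7.422463 = 8528.4097
V = 22564.2724 - 8528.4097
= 14035.8628


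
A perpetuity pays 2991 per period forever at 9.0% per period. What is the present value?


PV = PMT / i
= 2991 / 0.09
= 33233.3333


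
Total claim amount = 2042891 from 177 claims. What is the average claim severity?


severity = total / number
= 2042891 / 177
= 11541.7571


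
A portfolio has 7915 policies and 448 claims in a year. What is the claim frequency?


frequency = claims / policies
= 448 / 7915
= 0.0566


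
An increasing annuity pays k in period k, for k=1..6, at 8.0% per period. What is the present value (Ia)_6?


(Ia)_n = sum_{k=1}^{n} k * v^k, v = 1/(1+i)
v = 0.925926
Sum computed term by term:
(Ia)_6 = 15.1462


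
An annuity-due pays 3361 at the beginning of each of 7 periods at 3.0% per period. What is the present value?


PV_due = PMT * (1-(1+i)^(-n))/i * (1+i)
PV_immediate = 20939.981
PV_due = 20939.981 * 1.03
= 21568.1804


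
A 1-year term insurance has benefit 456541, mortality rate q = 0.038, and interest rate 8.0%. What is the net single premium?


NSP = benefit * q * v
v = 1/(1+i) = 0.925926
NSP = 456541 * 0.038 * 0.925926
= 16063.4796


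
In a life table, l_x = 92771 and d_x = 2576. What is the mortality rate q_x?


q_x = d_x / l_x
= 2576 / 92771
= 0.0278


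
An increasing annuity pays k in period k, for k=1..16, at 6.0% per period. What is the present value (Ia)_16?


(Ia)_n = sum_{k=1}^{n} k * v^k, v = 1/(1+i)
v = 0.943396
Sum computed term by term:
(Ia)_16 = 73.5651


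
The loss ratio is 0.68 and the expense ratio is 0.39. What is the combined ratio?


Combined ratio = loss ratio + expense ratio
= 0.68 + 0.39
= 1.07


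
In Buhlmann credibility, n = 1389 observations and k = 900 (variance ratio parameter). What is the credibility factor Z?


Z = n / (n + k)
= 1389 / (1389 + 900)
= 1389 / 2289
= 0.6068


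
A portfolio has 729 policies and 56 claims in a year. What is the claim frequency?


frequency = claims / policies
= 56 / 729
= 0.0768


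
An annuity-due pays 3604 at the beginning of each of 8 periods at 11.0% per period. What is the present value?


PV_due = PMT * (1-(1+i)^(-n))/i * (1+i)
PV_immediate = 18546.6264
PV_due = 18546.6264 * 1.11
= 20586.7553


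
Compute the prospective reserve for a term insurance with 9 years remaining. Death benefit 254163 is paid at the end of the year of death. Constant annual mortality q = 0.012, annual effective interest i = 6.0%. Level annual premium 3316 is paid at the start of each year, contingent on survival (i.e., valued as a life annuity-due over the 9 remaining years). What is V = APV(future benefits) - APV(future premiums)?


v = 1/(1+i) = 0.943396
APV(future benefits) per unit = sum_{k=0}^{8} k_p_x * q * v^(k+1) = 0.078174
APV(future benefits) = 254163 * 0.078174 = 19868.8772
Life annuity-due factor ä_{x:9} = sum_{k=0}^{8} k_p_x * v^k = 6.905349
APV(future premiums) = 3316 * 6.905349 = 22898.1364
V = 19868.8772 - 22898.1364
= -3029.2592


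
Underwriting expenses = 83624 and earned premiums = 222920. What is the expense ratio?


Expense ratio = expenses / premiums
= 83624 / 222920
= 0.3751


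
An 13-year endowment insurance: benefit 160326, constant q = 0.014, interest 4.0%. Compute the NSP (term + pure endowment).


Term component = 20783.1685
Pure endowment = 13_p_x * v^13 * benefit = 0.83253 * 0.600574 * 160326 = 80162.3501
NSP = 100945.5186


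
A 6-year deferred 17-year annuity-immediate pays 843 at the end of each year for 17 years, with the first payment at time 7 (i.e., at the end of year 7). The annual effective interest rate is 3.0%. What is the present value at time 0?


PV at time 6 of the 17-year annuity-immediate:
a_n = 843 * (1-(1+0.03)^(-17))/0.03 = 11099.0379
Discount back 6 years to time 0:
PV = 11099.0379 * (1+0.03)^(-6)
= 11099.0379 * 0.837484
= 9295.2695


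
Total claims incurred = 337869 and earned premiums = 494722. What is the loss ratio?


Loss ratio = claims / premiums
= 337869 / 494722
= 0.6829


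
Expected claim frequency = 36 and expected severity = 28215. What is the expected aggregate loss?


E[S] = E[N] * E[X]
= 36 * 28215
= 1.0157e+06


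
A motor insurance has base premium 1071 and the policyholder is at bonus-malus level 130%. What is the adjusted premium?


adjusted = base * BM_level / 100
= 1071 * 130 / 100
= 1071 * 1.3
= 1392.3


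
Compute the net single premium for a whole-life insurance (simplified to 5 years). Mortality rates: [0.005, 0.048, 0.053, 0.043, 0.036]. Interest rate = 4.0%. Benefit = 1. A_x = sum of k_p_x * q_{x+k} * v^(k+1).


v = 0.961538
Year 0: k_p_x=1.0, q=0.005, term=0.004808
Year 1: k_p_x=0.995, q=0.048, term=0.044157
Year 2: k_p_x=0.94724, q=0.053, term=0.044631
Year 3: k_p_x=0.897036, q=0.043, term=0.032972
Year 4: k_p_x=0.858464, q=0.036, term=0.025401
A_x = 0.152


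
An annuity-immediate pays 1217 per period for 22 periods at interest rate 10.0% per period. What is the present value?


PV = PMT * (1 - (1+i)^(-n)) / i
= 1217 * (1 - (1+0.1)^(-22)) / 0.1
= 1217 * (1 - 0.122846) / 0.1
= 1217 * 8.77154
= 10674.9645


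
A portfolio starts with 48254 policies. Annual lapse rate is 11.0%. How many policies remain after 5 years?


remaining = initial * (1 - lapse)^years
= 48254 * (1 - 0.11)^5
= 48254 * 0.558406
= 26945.3205


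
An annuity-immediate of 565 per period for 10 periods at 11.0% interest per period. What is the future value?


FV = PMT * ((1+i)^n - 1) / i
= 565 * ((1.11)^10 - 1) / 0.11
= 565 * (2.839421 - 1) / 0.11
= 9447.9351


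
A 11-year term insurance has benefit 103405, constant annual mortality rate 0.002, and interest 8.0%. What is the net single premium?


NSP = benefit * sum_{k=0}^{n-1} k_p_x * q * v^(k+1)
With constant q=0.002, v=0.925926
Sum = 0.014158
NSP = 103405 * 0.014158
= 1463.9595


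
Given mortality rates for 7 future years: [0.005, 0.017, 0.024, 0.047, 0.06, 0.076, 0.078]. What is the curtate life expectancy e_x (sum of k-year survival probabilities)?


e_x = sum_{k=1}^{n} k_p_x
k_p_x values:
  1_p_x = 0.995
  2_p_x = 0.978085
  3_p_x = 0.954611
  4_p_x = 0.909744
  5_p_x = 0.85516
  6_p_x = 0.790167
  7_p_x = 0.728534
e_x = 6.2113


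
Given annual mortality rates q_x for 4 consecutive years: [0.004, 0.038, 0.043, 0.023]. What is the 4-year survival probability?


p_k = 1 - q_k for each year
Survival = product of (1 - q_k)
= 0.996 * 0.962 * 0.957 * 0.977
= 0.8959


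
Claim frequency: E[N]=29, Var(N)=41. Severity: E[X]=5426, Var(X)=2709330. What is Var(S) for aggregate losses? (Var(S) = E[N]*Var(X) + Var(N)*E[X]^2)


Var(S) = E[N]*Var(X) + Var(N)*E[X]^2
= 29*2709330 + 41*5426^2
= 78570570 + 1207100516
= 1.2857e+09


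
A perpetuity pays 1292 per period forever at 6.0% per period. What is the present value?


PV = PMT / i
= 1292 / 0.06
= 21533.3333


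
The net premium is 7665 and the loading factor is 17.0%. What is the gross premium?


Gross = net * (1 + loading)
= 7665 * (1 + 0.17)
= 7665 * 1.17
= 8968.05
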